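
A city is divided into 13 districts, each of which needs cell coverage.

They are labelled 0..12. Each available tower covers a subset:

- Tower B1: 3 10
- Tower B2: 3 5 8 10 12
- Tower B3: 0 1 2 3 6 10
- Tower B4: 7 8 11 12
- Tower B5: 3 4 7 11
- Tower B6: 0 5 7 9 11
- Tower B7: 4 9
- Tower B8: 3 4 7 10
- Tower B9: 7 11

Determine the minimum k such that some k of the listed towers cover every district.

4

Take {B2, B3, B6, B8}. Their union is {0, 1, 2, 3, 4, 5, 6, 7, 8, 9, 10, 11, 12}, which is all 13 districts.
No 3 of the 9 towers cover everything (all 84 combinations miss at least one district), so 4 is optimal.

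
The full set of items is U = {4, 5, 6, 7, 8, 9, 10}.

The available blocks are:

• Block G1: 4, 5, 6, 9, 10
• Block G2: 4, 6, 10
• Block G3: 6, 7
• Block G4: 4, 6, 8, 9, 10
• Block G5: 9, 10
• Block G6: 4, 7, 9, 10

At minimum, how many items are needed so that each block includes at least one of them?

The 2 items {7, 10} hit every block.
The blocks G3, G5 are pairwise disjoint, so any hitting set needs a separate item for each — at least 2. Hence 2 is optimal.

2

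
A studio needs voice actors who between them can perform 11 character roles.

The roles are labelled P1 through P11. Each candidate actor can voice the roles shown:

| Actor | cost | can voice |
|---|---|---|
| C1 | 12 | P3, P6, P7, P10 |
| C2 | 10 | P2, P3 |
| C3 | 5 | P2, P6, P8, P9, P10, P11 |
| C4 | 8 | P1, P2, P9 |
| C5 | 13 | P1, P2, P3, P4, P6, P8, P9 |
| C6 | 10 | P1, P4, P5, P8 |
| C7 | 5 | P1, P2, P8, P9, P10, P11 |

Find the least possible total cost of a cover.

27

C1, C3, C6 together cover every role (C1 ∪ C3 ∪ C6 = {P1, P2, P3, P4, P5, P6, P7, P8, P9, P10, P11}); total cost 12 + 5 + 10 = 27.
No covering selection has total cost below 27.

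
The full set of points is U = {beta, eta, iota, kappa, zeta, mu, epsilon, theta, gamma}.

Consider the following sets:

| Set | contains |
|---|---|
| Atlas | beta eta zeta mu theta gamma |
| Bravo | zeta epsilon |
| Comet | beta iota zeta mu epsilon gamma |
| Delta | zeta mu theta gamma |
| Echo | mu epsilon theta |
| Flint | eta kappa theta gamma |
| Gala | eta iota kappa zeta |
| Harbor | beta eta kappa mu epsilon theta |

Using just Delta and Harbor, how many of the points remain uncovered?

Union of Delta, Harbor = {beta, eta, kappa, zeta, mu, epsilon, theta, gamma}.
Not covered: iota — 1 point.

1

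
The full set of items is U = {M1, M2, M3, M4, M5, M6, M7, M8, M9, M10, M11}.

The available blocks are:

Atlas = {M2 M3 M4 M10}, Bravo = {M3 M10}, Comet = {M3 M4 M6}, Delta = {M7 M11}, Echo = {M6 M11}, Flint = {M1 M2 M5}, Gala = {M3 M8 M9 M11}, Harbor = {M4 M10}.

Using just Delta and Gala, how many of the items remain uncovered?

6

Union of Delta, Gala = {M3, M7, M8, M9, M11}.
Not covered: M1, M2, M4, M5, M6, M10 — 6 items.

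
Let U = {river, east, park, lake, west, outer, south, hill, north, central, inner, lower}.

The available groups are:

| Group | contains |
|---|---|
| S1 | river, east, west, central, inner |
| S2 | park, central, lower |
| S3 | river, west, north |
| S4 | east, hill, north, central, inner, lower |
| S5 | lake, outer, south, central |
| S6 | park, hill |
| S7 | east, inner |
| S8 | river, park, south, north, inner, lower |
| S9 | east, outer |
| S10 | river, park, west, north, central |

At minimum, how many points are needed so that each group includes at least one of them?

4

H = {park, outer, north, inner} meets every group (each contains at least one member of H), and |H| = 4.
The groups S3, S5, S6, S7 are pairwise disjoint, so any hitting set needs a separate point for each — at least 4. Hence 4 is optimal.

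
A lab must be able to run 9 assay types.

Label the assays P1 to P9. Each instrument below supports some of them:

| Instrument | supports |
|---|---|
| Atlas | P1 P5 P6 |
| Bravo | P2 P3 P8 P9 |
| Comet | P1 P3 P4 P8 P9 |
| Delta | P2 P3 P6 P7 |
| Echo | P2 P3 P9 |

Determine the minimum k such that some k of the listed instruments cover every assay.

3

Take {Atlas, Comet, Delta}. Their union is {P1, P2, P3, P4, P5, P6, P7, P8, P9}, which is all 9 assays.
Only Comet contains P4, so Comet is forced; the remaining 4 assays need at least 2 more instruments (each remaining instrument adds at most 3) — so at least 3 instruments are needed, and 3 is optimal.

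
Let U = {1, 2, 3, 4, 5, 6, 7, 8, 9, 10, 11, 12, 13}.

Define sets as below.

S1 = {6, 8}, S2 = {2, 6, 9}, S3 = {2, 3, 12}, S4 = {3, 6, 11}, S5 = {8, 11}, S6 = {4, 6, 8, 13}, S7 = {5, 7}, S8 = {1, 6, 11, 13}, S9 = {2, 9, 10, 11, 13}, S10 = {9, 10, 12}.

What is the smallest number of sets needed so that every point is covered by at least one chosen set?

5

S3, S6, S7, S8, and S9 cover everything between them: the union {1, 2, 3, 4, 5, 6, 7, 8, 9, 10, 11, 12, 13} is all of U.
No 4 of the 10 sets cover everything (all 210 combinations miss at least one point), so 5 is optimal.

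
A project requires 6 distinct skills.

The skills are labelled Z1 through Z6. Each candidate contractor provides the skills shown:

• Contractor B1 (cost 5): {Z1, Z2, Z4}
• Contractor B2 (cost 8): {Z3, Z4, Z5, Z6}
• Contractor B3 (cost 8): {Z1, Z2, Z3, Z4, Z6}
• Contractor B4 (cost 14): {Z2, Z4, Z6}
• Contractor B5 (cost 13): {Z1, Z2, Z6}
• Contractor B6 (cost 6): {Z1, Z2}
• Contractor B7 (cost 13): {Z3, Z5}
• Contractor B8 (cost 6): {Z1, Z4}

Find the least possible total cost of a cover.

B1, B2 together cover every skill (B1 ∪ B2 = {Z1, Z2, Z3, Z4, Z5, Z6}); total cost 5 + 8 = 13.
The greedy pick B3, B2 costs 16; no covering selection beats 13.

13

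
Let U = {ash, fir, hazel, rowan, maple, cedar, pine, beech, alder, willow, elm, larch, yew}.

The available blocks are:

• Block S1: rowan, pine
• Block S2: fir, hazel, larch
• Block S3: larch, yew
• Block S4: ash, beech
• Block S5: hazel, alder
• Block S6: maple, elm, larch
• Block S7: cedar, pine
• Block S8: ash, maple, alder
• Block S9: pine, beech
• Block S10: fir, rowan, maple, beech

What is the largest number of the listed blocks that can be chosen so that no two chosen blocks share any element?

S3, S5, S7, S10 are pairwise disjoint (S3={larch,yew}; S5={hazel,alder}; S7={cedar,pine}; S10={fir,rowan,maple,beech}).
Every remaining block overlaps one of these, and no 5 of the listed blocks are pairwise disjoint, so 4 is the maximum.

4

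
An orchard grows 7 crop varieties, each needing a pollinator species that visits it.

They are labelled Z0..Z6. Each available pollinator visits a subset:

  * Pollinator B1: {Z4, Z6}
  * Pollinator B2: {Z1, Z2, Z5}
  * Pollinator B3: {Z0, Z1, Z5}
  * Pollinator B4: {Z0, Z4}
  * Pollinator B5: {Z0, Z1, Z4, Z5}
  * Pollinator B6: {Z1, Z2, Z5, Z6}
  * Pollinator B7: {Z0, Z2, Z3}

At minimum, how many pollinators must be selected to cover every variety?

B1 and B6 and B7 together: B1 ∪ B6 ∪ B7 = {Z0, Z1, Z2, Z3, Z4, Z5, Z6} — every variety is covered.
Only B7 contains Z3, so B7 is forced; the remaining 4 varieties need at least 2 more pollinators (each remaining pollinator adds at most 3) — so at least 3 pollinators are needed, and 3 is optimal.

3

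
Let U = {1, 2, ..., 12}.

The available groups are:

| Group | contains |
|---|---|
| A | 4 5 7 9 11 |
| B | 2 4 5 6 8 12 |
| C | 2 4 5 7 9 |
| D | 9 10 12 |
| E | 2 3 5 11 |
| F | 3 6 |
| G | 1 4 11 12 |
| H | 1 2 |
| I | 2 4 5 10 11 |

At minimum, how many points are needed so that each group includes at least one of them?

4

T = {2, 3, 7, 12} meets every group (each contains at least one member of T), and |T| = 4.
No choice of 3 points meets every group, so 4 is the minimum.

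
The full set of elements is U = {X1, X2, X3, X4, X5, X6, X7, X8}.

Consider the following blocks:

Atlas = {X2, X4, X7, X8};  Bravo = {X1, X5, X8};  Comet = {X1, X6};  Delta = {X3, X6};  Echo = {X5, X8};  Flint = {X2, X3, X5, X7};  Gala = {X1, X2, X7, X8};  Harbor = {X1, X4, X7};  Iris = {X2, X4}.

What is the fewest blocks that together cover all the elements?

3

Atlas, Bravo, and Delta cover everything between them: the union {X1, X2, X3, X4, X5, X6, X7, X8} is all of U.
No 2 of the 9 blocks cover everything (all 36 combinations miss at least one element), so 3 is optimal.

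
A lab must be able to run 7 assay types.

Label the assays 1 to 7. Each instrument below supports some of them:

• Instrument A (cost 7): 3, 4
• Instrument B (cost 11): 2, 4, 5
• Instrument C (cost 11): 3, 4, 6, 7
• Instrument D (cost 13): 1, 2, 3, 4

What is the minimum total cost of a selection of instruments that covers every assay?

35

B, C, D together cover every assay (B ∪ C ∪ D = {1, 2, 3, 4, 5, 6, 7}); total cost 11 + 11 + 13 = 35.
No covering selection has total cost below 35.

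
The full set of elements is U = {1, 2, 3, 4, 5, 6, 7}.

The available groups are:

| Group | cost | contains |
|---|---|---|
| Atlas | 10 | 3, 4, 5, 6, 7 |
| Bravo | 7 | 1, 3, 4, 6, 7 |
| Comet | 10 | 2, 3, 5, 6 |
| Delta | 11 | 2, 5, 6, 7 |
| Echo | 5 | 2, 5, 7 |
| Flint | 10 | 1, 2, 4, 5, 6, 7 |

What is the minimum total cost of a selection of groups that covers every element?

12

Bravo, Echo together cover every element (Bravo ∪ Echo = {1, 2, 3, 4, 5, 6, 7}); total cost 7 + 5 = 12.
No covering selection has total cost below 12.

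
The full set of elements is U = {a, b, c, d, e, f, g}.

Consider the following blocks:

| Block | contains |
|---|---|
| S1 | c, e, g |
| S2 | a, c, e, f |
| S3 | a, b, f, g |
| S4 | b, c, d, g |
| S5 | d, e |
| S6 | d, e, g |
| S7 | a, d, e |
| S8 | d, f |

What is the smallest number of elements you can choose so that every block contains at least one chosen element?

The 3 elements {c, d, f} hit every block.
No choice of 2 elements meets every block, so 3 is the minimum.

3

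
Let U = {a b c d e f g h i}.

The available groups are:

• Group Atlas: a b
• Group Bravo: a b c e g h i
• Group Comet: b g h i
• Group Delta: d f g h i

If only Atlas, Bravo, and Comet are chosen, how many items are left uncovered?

Union of Atlas, Bravo, Comet = {a, b, c, e, g, h, i}.
Not covered: d, f — 2 items.

2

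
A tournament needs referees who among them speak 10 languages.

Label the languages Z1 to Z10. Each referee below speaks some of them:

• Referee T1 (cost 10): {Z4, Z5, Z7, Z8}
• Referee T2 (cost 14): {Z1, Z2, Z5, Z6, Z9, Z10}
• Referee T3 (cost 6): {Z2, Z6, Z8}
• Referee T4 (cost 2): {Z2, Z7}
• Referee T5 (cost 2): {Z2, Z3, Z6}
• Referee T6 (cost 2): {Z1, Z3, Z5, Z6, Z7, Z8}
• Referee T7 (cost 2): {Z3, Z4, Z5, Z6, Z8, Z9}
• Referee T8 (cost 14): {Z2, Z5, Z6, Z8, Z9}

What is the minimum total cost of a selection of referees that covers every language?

T2, T4, T7 together cover every language (T2 ∪ T4 ∪ T7 = {Z1, Z2, Z3, Z4, Z5, Z6, Z7, Z8, Z9, Z10}); total cost 14 + 2 + 2 = 18.
The greedy pick T6, T7, T4, T2 costs 20; no covering selection beats 18.

18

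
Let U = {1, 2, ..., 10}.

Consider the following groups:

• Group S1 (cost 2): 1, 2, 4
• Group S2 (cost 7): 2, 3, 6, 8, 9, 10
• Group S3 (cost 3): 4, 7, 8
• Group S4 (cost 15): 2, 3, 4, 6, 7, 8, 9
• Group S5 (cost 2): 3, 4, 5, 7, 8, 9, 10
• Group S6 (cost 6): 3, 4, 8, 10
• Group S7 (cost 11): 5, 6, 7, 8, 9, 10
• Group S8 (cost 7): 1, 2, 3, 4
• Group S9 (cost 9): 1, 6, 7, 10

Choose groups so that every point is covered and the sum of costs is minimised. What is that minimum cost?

11

S1, S2, S5 together cover every point (S1 ∪ S2 ∪ S5 = {1, 2, 3, 4, 5, 6, 7, 8, 9, 10}); total cost 2 + 7 + 2 = 11.
No covering selection has total cost below 11.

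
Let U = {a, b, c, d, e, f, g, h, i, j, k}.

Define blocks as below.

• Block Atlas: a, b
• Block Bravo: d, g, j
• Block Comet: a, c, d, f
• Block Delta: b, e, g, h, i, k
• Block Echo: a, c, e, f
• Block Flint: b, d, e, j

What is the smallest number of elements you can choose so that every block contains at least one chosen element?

3

The 3 elements {a, d, e} hit every block.
No choice of 2 elements meets every block, so 3 is the minimum.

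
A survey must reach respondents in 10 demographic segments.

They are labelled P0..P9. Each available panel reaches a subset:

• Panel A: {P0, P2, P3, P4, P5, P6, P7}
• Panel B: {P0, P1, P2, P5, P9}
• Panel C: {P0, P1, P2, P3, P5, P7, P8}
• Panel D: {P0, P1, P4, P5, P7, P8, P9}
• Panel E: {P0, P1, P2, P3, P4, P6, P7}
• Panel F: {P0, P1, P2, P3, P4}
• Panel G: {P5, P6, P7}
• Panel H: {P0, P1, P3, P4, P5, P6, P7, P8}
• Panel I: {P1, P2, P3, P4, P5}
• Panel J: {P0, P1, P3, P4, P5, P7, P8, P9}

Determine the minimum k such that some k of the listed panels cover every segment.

A and J together: A ∪ J = {P0, P1, P2, P3, P4, P5, P6, P7, P8, P9} — every segment is covered.
No single panel has all 10 segments (the largest, H, has 8), so 2 is optimal.

2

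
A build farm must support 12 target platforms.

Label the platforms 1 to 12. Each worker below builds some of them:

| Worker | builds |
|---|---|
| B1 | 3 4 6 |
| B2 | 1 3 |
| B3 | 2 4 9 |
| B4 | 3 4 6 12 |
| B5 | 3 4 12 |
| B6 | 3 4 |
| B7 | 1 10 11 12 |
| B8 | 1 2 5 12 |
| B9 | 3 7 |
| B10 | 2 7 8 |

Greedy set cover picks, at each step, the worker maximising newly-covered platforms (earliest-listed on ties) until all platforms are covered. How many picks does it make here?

Greedy: pick B4 (covers 4 new) → pick B7 (covers 3 new) → pick B10 (covers 3 new) → pick B3 (covers 1 new) → pick B8 (covers 1 new). Total picks: 5.

5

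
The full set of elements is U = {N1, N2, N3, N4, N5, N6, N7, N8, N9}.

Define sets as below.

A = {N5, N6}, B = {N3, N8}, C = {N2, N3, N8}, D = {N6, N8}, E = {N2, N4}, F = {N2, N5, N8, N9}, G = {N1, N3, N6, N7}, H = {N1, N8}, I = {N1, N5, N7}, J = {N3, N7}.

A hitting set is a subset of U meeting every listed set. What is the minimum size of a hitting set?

T = {N4, N6, N7, N8} meets every set (each contains at least one member of T), and |T| = 4.
The sets A, E, H, J are pairwise disjoint, so any hitting set needs a separate element for each — at least 4. Hence 4 is optimal.

4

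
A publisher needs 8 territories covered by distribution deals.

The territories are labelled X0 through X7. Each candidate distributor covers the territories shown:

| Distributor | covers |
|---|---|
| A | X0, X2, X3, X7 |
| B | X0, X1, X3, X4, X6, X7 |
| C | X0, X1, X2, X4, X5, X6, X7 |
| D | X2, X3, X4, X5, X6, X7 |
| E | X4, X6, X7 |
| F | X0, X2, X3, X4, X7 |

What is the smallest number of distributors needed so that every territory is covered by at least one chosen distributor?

Take {B, C}. Their union is {X0, X1, X2, X3, X4, X5, X6, X7}, which is all 8 territories.
No single distributor has all 8 territories (the largest, C, has 7), so 2 is optimal.

2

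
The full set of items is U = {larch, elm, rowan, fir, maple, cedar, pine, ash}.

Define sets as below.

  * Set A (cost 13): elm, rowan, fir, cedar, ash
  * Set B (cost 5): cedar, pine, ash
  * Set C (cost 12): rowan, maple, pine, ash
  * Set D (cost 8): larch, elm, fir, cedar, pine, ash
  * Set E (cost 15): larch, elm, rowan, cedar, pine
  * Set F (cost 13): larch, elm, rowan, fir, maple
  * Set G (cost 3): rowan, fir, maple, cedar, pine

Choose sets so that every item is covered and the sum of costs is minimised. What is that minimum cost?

D, G together cover every item (D ∪ G = {larch, elm, rowan, fir, maple, cedar, pine, ash}); total cost 8 + 3 = 11.
No covering selection has total cost below 11.

11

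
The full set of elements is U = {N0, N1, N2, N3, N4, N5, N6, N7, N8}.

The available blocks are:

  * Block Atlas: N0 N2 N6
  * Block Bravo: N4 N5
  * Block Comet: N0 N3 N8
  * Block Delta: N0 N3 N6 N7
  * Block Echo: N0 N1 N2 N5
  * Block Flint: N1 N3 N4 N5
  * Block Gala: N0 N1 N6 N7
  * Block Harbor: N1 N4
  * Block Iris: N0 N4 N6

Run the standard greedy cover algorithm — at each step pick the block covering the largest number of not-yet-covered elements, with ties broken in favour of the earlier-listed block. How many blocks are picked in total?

Greedy: pick Delta (covers 4 new) → pick Echo (covers 3 new) → pick Bravo (covers 1 new) → pick Comet (covers 1 new). Total picks: 4.

4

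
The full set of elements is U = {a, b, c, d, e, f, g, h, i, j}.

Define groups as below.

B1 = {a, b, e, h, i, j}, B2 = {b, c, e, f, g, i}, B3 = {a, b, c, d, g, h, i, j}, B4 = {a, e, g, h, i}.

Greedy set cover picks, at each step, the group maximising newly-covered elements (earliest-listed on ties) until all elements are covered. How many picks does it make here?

2

Greedy: pick B3 (covers 8 new) → pick B2 (covers 2 new). Total picks: 2.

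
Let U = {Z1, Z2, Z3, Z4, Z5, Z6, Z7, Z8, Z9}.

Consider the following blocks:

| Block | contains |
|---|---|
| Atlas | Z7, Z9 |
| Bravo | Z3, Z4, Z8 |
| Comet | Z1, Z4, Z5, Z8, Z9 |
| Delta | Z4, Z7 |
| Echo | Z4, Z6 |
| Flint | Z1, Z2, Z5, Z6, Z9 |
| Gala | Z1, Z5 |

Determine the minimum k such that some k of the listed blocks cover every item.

Atlas and Bravo and Flint together: Atlas ∪ Bravo ∪ Flint = {Z1, Z2, Z3, Z4, Z5, Z6, Z7, Z8, Z9} — every item is covered.
Only Flint contains Z2, so Flint is forced; the remaining 4 items need at least 2 more blocks (each remaining block adds at most 3) — so at least 3 blocks are needed, and 3 is optimal.

3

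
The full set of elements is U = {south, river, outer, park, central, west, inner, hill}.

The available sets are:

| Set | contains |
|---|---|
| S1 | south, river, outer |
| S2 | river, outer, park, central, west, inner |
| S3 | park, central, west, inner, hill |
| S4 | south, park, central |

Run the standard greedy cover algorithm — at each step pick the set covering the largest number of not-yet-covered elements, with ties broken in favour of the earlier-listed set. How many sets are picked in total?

Greedy: pick S2 (covers 6 new) → pick S1 (covers 1 new) → pick S3 (covers 1 new). Total picks: 3.
(The true minimum cover uses only 2 sets, so greedy is not optimal here.)

3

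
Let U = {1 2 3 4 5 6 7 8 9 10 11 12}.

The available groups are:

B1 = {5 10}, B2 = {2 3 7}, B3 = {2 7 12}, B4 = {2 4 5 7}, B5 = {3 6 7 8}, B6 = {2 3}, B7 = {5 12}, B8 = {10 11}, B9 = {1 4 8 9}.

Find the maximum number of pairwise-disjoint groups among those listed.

B2, B7, B8, B9 are pairwise disjoint (B2={2,3,7}; B7={5,12}; B8={10,11}; B9={1,4,8,9}).
Every remaining group overlaps one of these, and no 5 of the listed groups are pairwise disjoint, so 4 is the maximum.

4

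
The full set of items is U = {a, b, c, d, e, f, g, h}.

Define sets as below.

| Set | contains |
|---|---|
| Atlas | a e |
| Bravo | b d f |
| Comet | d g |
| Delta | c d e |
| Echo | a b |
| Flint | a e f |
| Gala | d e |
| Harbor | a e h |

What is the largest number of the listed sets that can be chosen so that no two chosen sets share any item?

Atlas, Bravo are pairwise disjoint (Atlas={a,e}; Bravo={b,d,f}).
Every remaining set overlaps one of these, and no 3 of the listed sets are pairwise disjoint, so 2 is the maximum.

2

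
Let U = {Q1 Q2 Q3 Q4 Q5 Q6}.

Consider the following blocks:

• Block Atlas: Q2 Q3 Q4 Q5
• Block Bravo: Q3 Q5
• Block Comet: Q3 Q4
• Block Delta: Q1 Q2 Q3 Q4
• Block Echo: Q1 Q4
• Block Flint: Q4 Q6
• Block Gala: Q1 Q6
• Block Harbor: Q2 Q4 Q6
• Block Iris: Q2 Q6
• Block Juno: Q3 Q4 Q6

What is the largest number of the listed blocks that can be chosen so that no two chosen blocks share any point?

Bravo, Echo, Iris are pairwise disjoint (Bravo={Q3,Q5}; Echo={Q1,Q4}; Iris={Q2,Q6}).
Every remaining block overlaps one of these, and no 4 of the listed blocks are pairwise disjoint, so 3 is the maximum.

3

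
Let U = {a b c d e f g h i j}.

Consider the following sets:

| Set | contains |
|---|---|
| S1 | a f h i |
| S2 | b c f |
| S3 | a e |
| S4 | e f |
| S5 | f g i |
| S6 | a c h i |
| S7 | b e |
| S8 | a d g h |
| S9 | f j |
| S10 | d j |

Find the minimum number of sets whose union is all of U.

4

S6 and S7 and S8 and S9 together: S6 ∪ S7 ∪ S8 ∪ S9 = {a, b, c, d, e, f, g, h, i, j} — every point is covered.
No 3 of the 10 sets cover everything (all 120 combinations miss at least one point), so 4 is optimal.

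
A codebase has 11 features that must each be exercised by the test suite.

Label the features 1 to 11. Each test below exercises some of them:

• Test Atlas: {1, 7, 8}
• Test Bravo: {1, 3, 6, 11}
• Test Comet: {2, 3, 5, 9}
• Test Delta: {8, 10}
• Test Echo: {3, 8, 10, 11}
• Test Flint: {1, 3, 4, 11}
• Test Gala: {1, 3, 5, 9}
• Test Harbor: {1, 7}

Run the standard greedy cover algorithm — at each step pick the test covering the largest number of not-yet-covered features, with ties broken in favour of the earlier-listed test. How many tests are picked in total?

Greedy: pick Bravo (covers 4 new) → pick Comet (covers 3 new) → pick Atlas (covers 2 new) → pick Delta (covers 1 new) → pick Flint (covers 1 new). Total picks: 5.

5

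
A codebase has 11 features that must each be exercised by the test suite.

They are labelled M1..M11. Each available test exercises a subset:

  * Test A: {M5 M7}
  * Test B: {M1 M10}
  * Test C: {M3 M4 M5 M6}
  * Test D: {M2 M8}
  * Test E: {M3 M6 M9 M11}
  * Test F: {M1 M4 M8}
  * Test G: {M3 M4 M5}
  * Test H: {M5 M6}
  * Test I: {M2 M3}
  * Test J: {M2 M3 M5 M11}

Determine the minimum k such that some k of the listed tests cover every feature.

A and B and C and D and E together: A ∪ B ∪ C ∪ D ∪ E = {M1, M2, M3, M4, M5, M6, M7, M8, M9, M10, M11} — every feature is covered.
No 4 of the 10 tests cover everything (all 210 combinations miss at least one feature), so 5 is optimal.

5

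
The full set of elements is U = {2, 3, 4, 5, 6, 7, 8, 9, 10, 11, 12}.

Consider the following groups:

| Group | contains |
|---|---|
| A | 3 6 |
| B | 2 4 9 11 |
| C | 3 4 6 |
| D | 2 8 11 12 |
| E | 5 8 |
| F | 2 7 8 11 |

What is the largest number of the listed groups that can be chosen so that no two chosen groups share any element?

A, B, E are pairwise disjoint (A={3,6}; B={2,4,9,11}; E={5,8}).
Every remaining group overlaps one of these, and no 4 of the listed groups are pairwise disjoint, so 3 is the maximum.

3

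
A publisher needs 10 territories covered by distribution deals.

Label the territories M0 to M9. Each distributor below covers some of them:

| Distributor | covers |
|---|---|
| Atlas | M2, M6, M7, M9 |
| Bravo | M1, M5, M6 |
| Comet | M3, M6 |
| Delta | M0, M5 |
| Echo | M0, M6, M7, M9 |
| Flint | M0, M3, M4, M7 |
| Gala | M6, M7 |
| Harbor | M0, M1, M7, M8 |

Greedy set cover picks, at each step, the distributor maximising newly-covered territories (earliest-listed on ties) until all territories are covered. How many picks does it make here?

4

Greedy: pick Atlas (covers 4 new) → pick Flint (covers 3 new) → pick Bravo (covers 2 new) → pick Harbor (covers 1 new). Total picks: 4.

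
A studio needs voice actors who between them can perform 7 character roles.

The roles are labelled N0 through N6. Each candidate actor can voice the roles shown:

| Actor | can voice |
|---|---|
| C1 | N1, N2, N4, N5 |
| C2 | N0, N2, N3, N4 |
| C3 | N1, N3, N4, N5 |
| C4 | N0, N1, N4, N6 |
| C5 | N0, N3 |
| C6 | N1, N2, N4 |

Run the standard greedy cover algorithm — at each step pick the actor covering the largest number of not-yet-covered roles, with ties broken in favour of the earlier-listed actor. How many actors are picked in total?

3

Greedy: pick C1 (covers 4 new) → pick C2 (covers 2 new) → pick C4 (covers 1 new). Total picks: 3.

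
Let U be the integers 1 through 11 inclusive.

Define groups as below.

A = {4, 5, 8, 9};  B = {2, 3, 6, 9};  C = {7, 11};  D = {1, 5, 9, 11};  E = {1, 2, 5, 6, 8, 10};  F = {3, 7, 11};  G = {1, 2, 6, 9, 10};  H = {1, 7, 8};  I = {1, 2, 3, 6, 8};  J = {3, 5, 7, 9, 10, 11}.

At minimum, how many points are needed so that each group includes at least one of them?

3

Take T = {2, 7, 9}. Each listed group contains at least one of these, so T is a hitting set of size 3.
No choice of 2 points meets every group, so 3 is the minimum.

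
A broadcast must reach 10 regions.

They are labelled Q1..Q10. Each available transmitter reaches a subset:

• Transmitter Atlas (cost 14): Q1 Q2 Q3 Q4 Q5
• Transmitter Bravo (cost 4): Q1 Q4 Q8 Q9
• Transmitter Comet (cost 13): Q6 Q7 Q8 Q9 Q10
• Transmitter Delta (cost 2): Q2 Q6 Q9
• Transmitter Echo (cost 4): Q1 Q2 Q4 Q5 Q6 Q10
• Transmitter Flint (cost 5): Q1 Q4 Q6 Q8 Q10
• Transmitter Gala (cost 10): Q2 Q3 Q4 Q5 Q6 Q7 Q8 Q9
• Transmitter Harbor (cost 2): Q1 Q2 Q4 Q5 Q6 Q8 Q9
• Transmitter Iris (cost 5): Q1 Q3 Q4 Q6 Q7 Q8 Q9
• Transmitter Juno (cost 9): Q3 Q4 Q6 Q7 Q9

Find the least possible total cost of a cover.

Echo, Iris together cover every region (Echo ∪ Iris = {Q1, Q2, Q3, Q4, Q5, Q6, Q7, Q8, Q9, Q10}); total cost 4 + 5 = 9.
The greedy pick Harbor, Iris, Echo costs 11; no covering selection beats 9.

9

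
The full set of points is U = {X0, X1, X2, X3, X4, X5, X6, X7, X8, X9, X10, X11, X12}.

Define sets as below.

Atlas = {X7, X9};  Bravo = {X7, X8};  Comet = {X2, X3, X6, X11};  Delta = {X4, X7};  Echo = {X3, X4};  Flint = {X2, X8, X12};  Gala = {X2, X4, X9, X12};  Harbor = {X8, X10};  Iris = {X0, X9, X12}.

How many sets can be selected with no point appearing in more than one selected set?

4

Comet, Delta, Harbor, Iris are pairwise disjoint (Comet={X2,X3,X6,X11}; Delta={X4,X7}; Harbor={X8,X10}; Iris={X0,X9,X12}).
Every remaining set overlaps one of these, and no 5 of the listed sets are pairwise disjoint, so 4 is the maximum.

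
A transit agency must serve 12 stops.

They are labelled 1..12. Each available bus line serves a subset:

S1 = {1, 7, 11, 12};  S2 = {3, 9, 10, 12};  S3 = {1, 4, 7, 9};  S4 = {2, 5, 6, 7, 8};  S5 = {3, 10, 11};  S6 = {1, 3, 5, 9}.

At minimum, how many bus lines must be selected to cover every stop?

4

S1 and S2 and S3 and S4 together: S1 ∪ S2 ∪ S3 ∪ S4 = {1, 2, 3, 4, 5, 6, 7, 8, 9, 10, 11, 12} — every stop is covered.
No 3 of the 6 bus lines cover everything (all 20 combinations miss at least one stop), so 4 is optimal.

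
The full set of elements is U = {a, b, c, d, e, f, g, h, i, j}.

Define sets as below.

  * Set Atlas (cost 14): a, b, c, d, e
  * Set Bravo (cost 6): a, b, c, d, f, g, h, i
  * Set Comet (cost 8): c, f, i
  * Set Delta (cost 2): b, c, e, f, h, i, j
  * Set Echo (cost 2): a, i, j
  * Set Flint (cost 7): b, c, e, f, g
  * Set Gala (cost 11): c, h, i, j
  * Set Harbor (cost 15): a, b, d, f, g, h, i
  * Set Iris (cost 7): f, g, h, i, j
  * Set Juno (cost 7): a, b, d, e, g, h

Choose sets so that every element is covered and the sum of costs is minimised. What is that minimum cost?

8

Bravo, Delta together cover every element (Bravo ∪ Delta = {a, b, c, d, e, f, g, h, i, j}); total cost 6 + 2 = 8.
No covering selection has total cost below 8.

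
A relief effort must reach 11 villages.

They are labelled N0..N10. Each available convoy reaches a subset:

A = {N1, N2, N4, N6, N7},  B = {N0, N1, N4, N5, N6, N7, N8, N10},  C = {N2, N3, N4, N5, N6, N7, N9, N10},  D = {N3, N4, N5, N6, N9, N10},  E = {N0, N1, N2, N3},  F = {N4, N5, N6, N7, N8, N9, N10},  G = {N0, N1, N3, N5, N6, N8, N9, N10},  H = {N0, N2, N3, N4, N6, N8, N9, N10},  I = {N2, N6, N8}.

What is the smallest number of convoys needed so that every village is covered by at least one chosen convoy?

2

Take {B, C}. Their union is {N0, N1, N2, N3, N4, N5, N6, N7, N8, N9, N10}, which is all 11 villages.
No single convoy has all 11 villages (the largest, B, has 8), so 2 is optimal.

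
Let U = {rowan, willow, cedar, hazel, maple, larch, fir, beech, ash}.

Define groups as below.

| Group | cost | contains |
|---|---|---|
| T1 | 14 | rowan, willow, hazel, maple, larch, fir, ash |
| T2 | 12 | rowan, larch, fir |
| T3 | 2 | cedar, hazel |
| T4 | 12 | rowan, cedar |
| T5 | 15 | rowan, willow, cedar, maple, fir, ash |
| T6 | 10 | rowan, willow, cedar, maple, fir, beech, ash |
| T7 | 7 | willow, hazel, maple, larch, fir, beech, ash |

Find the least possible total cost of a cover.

17

T6, T7 together cover every point (T6 ∪ T7 = {rowan, willow, cedar, hazel, maple, larch, fir, beech, ash}); total cost 10 + 7 = 17.
The greedy pick T3, T7, T6 costs 19; no covering selection beats 17.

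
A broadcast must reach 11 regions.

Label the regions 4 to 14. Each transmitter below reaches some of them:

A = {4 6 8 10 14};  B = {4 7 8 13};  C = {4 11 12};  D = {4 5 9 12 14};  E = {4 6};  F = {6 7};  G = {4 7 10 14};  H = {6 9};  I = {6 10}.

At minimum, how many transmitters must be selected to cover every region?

4

Take {B, C, D, I}. Their union is {4, 5, 6, 7, 8, 9, 10, 11, 12, 13, 14}, which is all 11 regions.
No 3 of the 9 transmitters cover everything (all 84 combinations miss at least one region), so 4 is optimal.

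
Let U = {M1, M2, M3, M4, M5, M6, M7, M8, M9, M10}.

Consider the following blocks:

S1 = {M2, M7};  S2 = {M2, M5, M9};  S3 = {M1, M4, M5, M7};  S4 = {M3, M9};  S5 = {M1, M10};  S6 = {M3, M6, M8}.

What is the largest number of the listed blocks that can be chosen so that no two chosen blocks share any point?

S1, S4, S5 are pairwise disjoint (S1={M2,M7}; S4={M3,M9}; S5={M1,M10}).
Every remaining block overlaps one of these, and no 4 of the listed blocks are pairwise disjoint, so 3 is the maximum.

3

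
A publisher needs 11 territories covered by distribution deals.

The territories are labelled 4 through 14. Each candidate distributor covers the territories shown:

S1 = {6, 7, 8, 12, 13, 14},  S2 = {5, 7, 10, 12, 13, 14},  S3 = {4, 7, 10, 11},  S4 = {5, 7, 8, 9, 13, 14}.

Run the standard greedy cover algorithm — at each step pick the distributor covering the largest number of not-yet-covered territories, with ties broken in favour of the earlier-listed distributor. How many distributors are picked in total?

Greedy: pick S1 (covers 6 new) → pick S3 (covers 3 new) → pick S4 (covers 2 new). Total picks: 3.

3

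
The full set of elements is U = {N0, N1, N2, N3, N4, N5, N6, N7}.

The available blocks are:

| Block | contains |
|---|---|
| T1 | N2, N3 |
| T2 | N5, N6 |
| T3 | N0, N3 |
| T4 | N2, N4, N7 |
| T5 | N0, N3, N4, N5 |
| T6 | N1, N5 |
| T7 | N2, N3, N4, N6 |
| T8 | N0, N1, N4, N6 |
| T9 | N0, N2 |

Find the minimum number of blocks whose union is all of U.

3

T4 and T5 and T8 together: T4 ∪ T5 ∪ T8 = {N0, N1, N2, N3, N4, N5, N6, N7} — every element is covered.
Only T4 contains N7, so T4 is forced; the remaining 5 elements need at least 2 more blocks (each remaining block adds at most 3) — so at least 3 blocks are needed, and 3 is optimal.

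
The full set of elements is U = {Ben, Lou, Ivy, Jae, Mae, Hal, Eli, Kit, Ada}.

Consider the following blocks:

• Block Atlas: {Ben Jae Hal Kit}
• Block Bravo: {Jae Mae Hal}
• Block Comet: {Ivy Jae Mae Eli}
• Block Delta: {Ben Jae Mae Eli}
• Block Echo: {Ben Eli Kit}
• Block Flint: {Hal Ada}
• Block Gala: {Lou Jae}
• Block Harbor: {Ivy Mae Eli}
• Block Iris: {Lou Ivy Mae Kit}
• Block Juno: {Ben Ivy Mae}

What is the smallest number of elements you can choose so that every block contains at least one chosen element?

4

The 4 elements {Lou, Mae, Hal, Kit} hit every block.
No choice of 3 elements meets every block, so 4 is the minimum.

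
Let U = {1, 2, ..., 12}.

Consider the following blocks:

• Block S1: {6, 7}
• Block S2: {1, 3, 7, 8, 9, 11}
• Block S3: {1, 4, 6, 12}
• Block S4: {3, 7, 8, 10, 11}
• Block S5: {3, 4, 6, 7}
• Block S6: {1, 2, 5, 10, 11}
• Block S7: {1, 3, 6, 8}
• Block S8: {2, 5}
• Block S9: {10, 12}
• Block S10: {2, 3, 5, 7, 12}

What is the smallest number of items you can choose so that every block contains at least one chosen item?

H = {2, 6, 9, 10} meets every block (each contains at least one member of H), and |H| = 4.
No choice of 3 items meets every block, so 4 is the minimum.

4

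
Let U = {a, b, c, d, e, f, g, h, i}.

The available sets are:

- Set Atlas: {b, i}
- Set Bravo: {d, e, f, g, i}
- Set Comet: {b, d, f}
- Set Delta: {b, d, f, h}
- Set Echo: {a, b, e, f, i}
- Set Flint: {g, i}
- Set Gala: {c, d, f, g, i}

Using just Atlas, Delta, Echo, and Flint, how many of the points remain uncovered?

1

Union of Atlas, Delta, Echo, Flint = {a, b, d, e, f, g, h, i}.
Not covered: c — 1 point.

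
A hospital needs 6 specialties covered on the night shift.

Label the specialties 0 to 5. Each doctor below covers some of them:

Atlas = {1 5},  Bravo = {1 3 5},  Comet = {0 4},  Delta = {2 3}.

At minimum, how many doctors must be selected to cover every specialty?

3

Atlas and Comet and Delta together: Atlas ∪ Comet ∪ Delta = {0, 1, 2, 3, 4, 5} — every specialty is covered.
Only Comet contains 0, so Comet is forced; the remaining 4 specialties need at least 2 more doctors (each remaining doctor adds at most 3) — so at least 3 doctors are needed, and 3 is optimal.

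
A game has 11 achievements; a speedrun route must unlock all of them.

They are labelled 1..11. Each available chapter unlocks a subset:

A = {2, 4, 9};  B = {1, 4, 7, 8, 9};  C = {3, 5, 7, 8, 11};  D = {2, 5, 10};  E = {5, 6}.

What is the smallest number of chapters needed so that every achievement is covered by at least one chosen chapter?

Take {B, C, D, E}. Their union is {1, 2, 3, 4, 5, 6, 7, 8, 9, 10, 11}, which is all 11 achievements.
No 3 of the 5 chapters cover everything (all 10 combinations miss at least one achievement), so 4 is optimal.

4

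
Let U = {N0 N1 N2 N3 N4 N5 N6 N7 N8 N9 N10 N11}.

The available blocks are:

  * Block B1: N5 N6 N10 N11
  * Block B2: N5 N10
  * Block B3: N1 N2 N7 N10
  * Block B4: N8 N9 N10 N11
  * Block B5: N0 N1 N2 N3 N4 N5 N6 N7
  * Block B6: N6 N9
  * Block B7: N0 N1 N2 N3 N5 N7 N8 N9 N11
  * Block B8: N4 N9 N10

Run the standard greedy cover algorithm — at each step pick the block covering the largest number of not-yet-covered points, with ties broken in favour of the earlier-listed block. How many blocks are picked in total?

Greedy: pick B7 (covers 9 new) → pick B1 (covers 2 new) → pick B5 (covers 1 new). Total picks: 3.
(The true minimum cover uses only 2 blocks, so greedy is not optimal here.)

3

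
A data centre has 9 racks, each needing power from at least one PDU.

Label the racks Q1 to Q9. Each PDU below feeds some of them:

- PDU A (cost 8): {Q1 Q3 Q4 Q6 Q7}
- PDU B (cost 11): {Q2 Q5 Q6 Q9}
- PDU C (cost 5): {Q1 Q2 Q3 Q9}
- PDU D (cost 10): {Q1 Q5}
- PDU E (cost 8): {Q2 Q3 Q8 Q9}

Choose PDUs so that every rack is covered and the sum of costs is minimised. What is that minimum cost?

26

A, D, E together cover every rack (A ∪ D ∪ E = {Q1, Q2, Q3, Q4, Q5, Q6, Q7, Q8, Q9}); total cost 8 + 10 + 8 = 26.
The greedy pick C, A, E, D costs 31; no covering selection beats 26.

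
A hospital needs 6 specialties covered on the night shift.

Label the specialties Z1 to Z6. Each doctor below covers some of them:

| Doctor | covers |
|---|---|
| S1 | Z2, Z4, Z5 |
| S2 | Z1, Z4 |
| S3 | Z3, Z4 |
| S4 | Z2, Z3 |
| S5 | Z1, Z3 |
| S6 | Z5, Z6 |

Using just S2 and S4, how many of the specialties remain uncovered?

Union of S2, S4 = {Z1, Z2, Z3, Z4}.
Not covered: Z5, Z6 — 2 specialties.

2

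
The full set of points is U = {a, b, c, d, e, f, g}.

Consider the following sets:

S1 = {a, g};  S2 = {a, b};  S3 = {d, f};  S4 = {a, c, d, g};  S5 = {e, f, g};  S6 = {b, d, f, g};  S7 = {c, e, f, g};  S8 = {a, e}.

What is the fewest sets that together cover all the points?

S4, S6, and S8 cover everything between them: the union {a, b, c, d, e, f, g} is all of U.
No 2 of the 8 sets cover everything (all 28 combinations miss at least one point), so 3 is optimal.

3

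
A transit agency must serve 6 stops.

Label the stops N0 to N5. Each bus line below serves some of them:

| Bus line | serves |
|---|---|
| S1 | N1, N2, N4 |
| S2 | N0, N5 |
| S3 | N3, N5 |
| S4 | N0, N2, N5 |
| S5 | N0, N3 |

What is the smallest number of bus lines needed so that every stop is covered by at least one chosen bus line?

Take {S1, S2, S3}. Their union is {N0, N1, N2, N3, N4, N5}, which is all 6 stops.
Only S1 contains N1, so S1 is forced; the remaining 3 stops need at least 2 more bus lines (each remaining bus line adds at most 2) — so at least 3 bus lines are needed, and 3 is optimal.

3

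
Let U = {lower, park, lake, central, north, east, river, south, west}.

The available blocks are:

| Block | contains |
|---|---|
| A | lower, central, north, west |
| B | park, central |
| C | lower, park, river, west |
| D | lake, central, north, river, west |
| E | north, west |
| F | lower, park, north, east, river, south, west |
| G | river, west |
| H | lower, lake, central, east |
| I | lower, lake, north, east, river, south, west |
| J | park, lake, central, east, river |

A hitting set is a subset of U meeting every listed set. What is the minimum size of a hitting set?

2

The 2 items {central, west} hit every block.
The blocks E, H are pairwise disjoint, so any hitting set needs a separate item for each — at least 2. Hence 2 is optimal.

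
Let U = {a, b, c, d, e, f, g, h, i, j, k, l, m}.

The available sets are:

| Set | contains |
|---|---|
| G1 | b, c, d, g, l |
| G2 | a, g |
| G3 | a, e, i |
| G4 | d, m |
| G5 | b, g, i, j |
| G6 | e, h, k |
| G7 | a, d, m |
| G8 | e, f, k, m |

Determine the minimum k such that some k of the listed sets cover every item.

5

G1, G5, G6, G7, and G8 cover everything between them: the union {a, b, c, d, e, f, g, h, i, j, k, l, m} is all of U.
No 4 of the 8 sets cover everything (all 70 combinations miss at least one item), so 5 is optimal.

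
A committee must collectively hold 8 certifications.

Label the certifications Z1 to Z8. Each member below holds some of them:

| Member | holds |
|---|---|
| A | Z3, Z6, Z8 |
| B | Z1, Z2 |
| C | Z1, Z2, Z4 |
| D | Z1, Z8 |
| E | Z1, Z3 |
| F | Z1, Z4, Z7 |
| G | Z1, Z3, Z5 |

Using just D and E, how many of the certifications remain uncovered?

5

Union of D, E = {Z1, Z3, Z8}.
Not covered: Z2, Z4, Z5, Z6, Z7 — 5 certifications.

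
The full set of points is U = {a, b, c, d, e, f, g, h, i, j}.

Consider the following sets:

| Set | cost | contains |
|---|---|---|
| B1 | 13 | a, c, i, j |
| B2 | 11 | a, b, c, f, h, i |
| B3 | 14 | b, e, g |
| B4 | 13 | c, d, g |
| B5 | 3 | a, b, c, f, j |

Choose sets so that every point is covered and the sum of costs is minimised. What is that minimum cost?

41

B2, B3, B4, B5 together cover every point (B2 ∪ B3 ∪ B4 ∪ B5 = {a, b, c, d, e, f, g, h, i, j}); total cost 11 + 14 + 13 + 3 = 41.
No covering selection has total cost below 41.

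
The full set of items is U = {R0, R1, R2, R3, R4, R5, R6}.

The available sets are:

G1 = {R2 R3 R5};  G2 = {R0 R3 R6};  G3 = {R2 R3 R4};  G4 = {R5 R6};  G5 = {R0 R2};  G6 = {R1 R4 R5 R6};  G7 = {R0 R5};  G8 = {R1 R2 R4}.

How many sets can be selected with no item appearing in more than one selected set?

G4, G5 are pairwise disjoint (G4={R5,R6}; G5={R0,R2}).
Every remaining set overlaps one of these, and no 3 of the listed sets are pairwise disjoint, so 2 is the maximum.

2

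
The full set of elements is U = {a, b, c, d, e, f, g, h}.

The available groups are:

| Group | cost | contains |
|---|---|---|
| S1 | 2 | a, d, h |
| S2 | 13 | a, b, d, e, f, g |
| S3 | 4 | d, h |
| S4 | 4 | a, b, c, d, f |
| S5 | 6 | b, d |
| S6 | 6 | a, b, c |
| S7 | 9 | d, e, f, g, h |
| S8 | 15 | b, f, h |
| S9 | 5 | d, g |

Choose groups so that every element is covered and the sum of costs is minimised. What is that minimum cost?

S4, S7 together cover every element (S4 ∪ S7 = {a, b, c, d, e, f, g, h}); total cost 4 + 9 = 13.
The greedy pick S1, S4, S7 costs 15; no covering selection beats 13.

13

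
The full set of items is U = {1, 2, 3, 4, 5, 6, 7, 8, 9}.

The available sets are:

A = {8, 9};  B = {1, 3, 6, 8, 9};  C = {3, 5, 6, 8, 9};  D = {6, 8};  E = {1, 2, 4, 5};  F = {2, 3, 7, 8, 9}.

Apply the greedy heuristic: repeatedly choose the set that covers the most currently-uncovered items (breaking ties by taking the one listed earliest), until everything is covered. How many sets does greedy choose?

3

Greedy: pick B (covers 5 new) → pick E (covers 3 new) → pick F (covers 1 new). Total picks: 3.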